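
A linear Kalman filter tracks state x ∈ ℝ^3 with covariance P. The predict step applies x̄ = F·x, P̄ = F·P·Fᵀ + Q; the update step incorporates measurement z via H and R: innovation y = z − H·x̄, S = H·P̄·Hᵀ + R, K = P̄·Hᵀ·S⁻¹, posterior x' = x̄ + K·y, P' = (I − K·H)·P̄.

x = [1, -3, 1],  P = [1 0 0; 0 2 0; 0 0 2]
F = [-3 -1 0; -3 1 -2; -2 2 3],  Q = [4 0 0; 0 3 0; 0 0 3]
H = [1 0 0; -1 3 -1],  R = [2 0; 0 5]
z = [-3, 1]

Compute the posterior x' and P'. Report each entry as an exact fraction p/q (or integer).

x̄ = F·x = [0, -8, -5]
P̄ = F·P·Fᵀ + Q = [15 7 2; 7 22 -2; 2 -2 33]
y = z − H·x̄ = [-3, 20]
S = H·P̄·Hᵀ + R = [17 4; 4 225]
K = P̄·Hᵀ·S⁻¹ = [3359/3809 8/3809; 1331/3809 1009/3809; 614/3809 -705/3809]
x' = x̄ + K·y = [-9917/3809, -14285/3809, -34987/3809]
P' = (I − K·H)·P̄ = [6718/3809 2662/3809 1228/3809; 2662/3809 12932/3809 31089/3809; 1228/3809 31089/3809 95564/3809]

x' = [-9917/3809, -14285/3809, -34987/3809]
P' = [6718/3809 2662/3809 1228/3809; 2662/3809 12932/3809 31089/3809; 1228/3809 31089/3809 95564/3809]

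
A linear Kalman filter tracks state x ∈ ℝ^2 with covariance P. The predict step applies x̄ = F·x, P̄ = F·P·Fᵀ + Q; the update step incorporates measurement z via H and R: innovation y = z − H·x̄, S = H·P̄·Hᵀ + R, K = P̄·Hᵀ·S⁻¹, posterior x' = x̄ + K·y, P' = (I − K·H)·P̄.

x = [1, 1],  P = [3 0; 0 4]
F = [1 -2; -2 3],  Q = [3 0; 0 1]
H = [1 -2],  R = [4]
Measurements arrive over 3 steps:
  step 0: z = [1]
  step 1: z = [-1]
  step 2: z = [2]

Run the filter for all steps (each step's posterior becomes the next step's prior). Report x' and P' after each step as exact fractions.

step 0: x' = [-7/171, -85/171], P' = [400/171 118/171; 118/171 187/171]
step 1: x' = [-2399/14409, 4373/14409], P' = [33340/14409 9908/14409; 9908/14409 15298/14409]
step 2: x' = [542228/1178431, -755723/1178431], P' = [2725104/1178431 809850/1178431; 809850/1178431 1249369/1178431]

step 0: x̄ = F·x = [-1, 1]
step 0: P̄ = F·P·Fᵀ + Q = [22 -30; -30 49]
step 0: y = z − H·x̄ = [4]
step 0: S = H·P̄·Hᵀ + R = [342]
step 0: K = P̄·Hᵀ·S⁻¹ = [41/171; -64/171]
step 0: x' = x̄ + K·y = [-7/171, -85/171]
step 0: P' = (I − K·H)·P̄ = [400/171 118/171; 118/171 187/171]
step 1: x̄ = F·x = [163/171, -241/171]
step 1: P̄ = F·P·Fᵀ + Q = [1189/171 -1096/171; -1096/171 2038/171]
step 1: y = z − H·x̄ = [-272/57]
step 1: S = H·P̄·Hᵀ + R = [1601/19]
step 1: K = P̄·Hᵀ·S⁻¹ = [1127/4803; -1724/4803]
step 1: x' = x̄ + K·y = [-2399/14409, 4373/14409]
step 1: P' = (I − K·H)·P̄ = [33340/14409 9908/14409; 9908/14409 15298/14409]
step 2: x̄ = F·x = [-3715/4803, 17917/14409]
step 2: P̄ = F·P·Fᵀ + Q = [10903/1601 -29704/4803; -29704/4803 166555/14409]
step 2: y = z − H·x̄ = [75797/14409]
step 2: S = H·P̄·Hᵀ + R = [1178431/14409]
step 2: K = P̄·Hᵀ·S⁻¹ = [276351/1178431; -422222/1178431]
step 2: x' = x̄ + K·y = [542228/1178431, -755723/1178431]
step 2: P' = (I − K·H)·P̄ = [2725104/1178431 809850/1178431; 809850/1178431 1249369/1178431]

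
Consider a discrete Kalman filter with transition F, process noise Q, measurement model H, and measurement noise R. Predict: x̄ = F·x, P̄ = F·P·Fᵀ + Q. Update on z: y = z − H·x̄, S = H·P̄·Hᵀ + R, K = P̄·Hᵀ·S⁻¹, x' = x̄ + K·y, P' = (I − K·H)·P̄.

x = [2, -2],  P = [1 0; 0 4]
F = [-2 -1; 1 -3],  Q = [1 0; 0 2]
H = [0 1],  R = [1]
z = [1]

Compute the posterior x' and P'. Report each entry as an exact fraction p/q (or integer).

x' = [-15/4, 47/40]
P' = [13/2 1/4; 1/4 39/40]

x̄ = F·x = [-2, 8]
P̄ = F·P·Fᵀ + Q = [9 10; 10 39]
y = z − H·x̄ = [-7]
S = H·P̄·Hᵀ + R = [40]
K = P̄·Hᵀ·S⁻¹ = [1/4; 39/40]
x' = x̄ + K·y = [-15/4, 47/40]
P' = (I − K·H)·P̄ = [13/2 1/4; 1/4 39/40]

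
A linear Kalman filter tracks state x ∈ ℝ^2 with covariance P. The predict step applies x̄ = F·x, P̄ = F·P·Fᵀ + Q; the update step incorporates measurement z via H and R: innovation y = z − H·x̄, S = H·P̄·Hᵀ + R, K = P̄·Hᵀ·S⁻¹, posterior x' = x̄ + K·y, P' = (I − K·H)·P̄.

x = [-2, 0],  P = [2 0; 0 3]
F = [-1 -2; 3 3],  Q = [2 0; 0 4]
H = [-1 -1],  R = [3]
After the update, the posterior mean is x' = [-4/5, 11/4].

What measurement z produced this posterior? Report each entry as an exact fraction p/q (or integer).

x̄ = F·x = [2, -6]
P̄ = F·P·Fᵀ + Q = [16 -24; -24 49]
S = H·P̄·Hᵀ + R = [20]
K = P̄·Hᵀ·S⁻¹ = [2/5; -5/4]
x' − x̄ = [-14/5, 35/4] = K·y
y = (KᵀK)⁻¹·Kᵀ·(x' − x̄) = [-7]
z = y + H·x̄ = [-7] + [4] = [-3]

z = [-3]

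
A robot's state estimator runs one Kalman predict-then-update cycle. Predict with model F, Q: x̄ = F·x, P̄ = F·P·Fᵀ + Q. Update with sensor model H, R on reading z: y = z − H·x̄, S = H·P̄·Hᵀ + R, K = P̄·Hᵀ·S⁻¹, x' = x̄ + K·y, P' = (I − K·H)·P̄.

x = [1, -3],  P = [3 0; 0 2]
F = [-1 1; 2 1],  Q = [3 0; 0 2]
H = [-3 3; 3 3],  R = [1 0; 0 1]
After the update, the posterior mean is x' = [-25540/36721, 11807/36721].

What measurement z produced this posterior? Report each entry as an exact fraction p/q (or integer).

x̄ = F·x = [-4, -1]
P̄ = F·P·Fᵀ + Q = [8 -4; -4 16]
S = H·P̄·Hᵀ + R = [289 72; 72 145]
K = P̄·Hᵀ·S⁻¹ = [-6084/36721 6060/36721; 6108/36721 6084/36721]
x' − x̄ = [121344/36721, 48528/36721] = K·y
y = (KᵀK)⁻¹·Kᵀ·(x' − x̄) = [-6, 14]
z = y + H·x̄ = [-6, 14] + [9, -15] = [3, -1]

z = [3, -1]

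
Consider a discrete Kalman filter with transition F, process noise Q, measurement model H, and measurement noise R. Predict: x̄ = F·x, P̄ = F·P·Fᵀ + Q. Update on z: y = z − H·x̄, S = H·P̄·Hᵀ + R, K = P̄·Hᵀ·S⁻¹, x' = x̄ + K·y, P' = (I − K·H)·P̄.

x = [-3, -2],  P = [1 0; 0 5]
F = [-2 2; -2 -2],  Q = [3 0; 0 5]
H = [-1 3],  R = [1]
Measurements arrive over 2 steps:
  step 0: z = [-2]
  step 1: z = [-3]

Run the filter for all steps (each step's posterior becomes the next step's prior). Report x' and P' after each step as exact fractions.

step 0: x̄ = F·x = [2, 10]
step 0: P̄ = F·P·Fᵀ + Q = [27 -16; -16 29]
step 0: y = z − H·x̄ = [-30]
step 0: S = H·P̄·Hᵀ + R = [385]
step 0: K = P̄·Hᵀ·S⁻¹ = [-15/77; 103/385]
step 0: x' = x̄ + K·y = [604/77, 152/77]
step 0: P' = (I − K·H)·P̄ = [954/77 313/77; 313/77 556/385]
step 1: x̄ = F·x = [-904/77, -216/11]
step 1: P̄ = F·P·Fᵀ + Q = [9939/385 2408/55; 2408/55 5107/55]
step 1: y = z − H·x̄ = [3401/77]
step 1: S = H·P̄·Hᵀ + R = [230929/385]
step 1: K = P̄·Hᵀ·S⁻¹ = [40629/230929; 90391/230929]
step 1: x' = x̄ + K·y = [-916631/230929, -542141/230929]
step 1: P' = (I − K·H)·P̄ = [1673994/230929 571541/230929; 571541/230929 220644/230929]

step 0: x' = [604/77, 152/77], P' = [954/77 313/77; 313/77 556/385]
step 1: x' = [-916631/230929, -542141/230929], P' = [1673994/230929 571541/230929; 571541/230929 220644/230929]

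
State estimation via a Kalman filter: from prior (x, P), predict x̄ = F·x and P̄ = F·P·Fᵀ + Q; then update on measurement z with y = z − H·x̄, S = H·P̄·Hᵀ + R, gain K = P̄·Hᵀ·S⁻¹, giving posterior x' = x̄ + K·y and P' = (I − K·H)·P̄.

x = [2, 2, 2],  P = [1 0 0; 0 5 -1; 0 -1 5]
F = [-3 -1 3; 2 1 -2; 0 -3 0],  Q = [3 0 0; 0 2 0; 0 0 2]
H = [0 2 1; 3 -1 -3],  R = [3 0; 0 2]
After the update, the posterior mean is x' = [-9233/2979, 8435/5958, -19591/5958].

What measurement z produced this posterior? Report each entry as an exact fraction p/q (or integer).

z = [-1, -1]

x̄ = F·x = [-2, 2, -6]
P̄ = F·P·Fᵀ + Q = [68 -46 24; -46 35 -21; 24 -21 47]
S = H·P̄·Hᵀ + R = [106 -268; -268 790]
K = P̄·Hᵀ·S⁻¹ = [-1504/2979 161/2979; 4615/5958 368/2979; -4457/5958 -937/2979]
x' − x̄ = [-3275/2979, -3481/5958, 16157/5958] = K·y
y = (KᵀK)⁻¹·Kᵀ·(x' − x̄) = [1, -11]
z = y + H·x̄ = [1, -11] + [-2, 10] = [-1, -1]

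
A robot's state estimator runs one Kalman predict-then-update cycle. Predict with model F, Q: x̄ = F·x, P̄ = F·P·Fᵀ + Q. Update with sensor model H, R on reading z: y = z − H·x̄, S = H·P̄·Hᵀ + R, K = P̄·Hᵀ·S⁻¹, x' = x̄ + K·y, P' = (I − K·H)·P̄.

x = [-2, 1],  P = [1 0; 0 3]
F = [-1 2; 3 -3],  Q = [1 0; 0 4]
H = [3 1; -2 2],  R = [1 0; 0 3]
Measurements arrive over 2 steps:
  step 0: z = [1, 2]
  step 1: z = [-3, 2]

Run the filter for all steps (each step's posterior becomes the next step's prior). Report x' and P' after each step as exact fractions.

step 0: x̄ = F·x = [4, -9]
step 0: P̄ = F·P·Fᵀ + Q = [14 -21; -21 40]
step 0: y = z − H·x̄ = [-2, 28]
step 0: S = H·P̄·Hᵀ + R = [41 -88; -88 387]
step 0: K = P̄·Hᵀ·S⁻¹ = [1967/8123 -1022/8123; 1835/8123 2978/8123]
step 0: x' = x̄ + K·y = [-58/8123, 6607/8123]
step 0: P' = (I − K·H)·P̄ = [875/8123 -658/8123; -658/8123 3809/8123]
step 1: x̄ = F·x = [13272/8123, -19995/8123]
step 1: P̄ = F·P·Fᵀ + Q = [26866/8123 -31401/8123; -31401/8123 86492/8123]
step 1: y = z − H·x̄ = [-44190/8123, 82780/8123]
step 1: S = H·P̄·Hᵀ + R = [148003/8123 -113816/8123; -113816/8123 729009/8123]
step 1: K = P̄·Hᵀ·S⁻¹ = [397489/1669711 -204850/1669711; 2611699/11687977 4188034/11687977]
step 1: x' = x̄ + K·y = [-1521866/1669711, -298735/11687977]
step 1: P' = (I − K·H)·P̄ = [176191/1669711 -131084/1669711; -131084/1669711 5364463/11687977]

step 0: x' = [-58/8123, 6607/8123], P' = [875/8123 -658/8123; -658/8123 3809/8123]
step 1: x' = [-1521866/1669711, -298735/11687977], P' = [176191/1669711 -131084/1669711; -131084/1669711 5364463/11687977]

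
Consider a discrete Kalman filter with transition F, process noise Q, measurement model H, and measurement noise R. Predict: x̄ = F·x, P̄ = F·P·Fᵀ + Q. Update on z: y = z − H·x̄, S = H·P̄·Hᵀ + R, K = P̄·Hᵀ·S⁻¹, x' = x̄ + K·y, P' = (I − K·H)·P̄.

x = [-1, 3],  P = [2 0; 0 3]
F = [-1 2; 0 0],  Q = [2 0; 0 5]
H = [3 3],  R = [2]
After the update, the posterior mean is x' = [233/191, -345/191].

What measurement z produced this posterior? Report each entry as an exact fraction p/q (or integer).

x̄ = F·x = [7, 0]
P̄ = F·P·Fᵀ + Q = [16 0; 0 5]
S = H·P̄·Hᵀ + R = [191]
K = P̄·Hᵀ·S⁻¹ = [48/191; 15/191]
x' − x̄ = [-1104/191, -345/191] = K·y
y = (KᵀK)⁻¹·Kᵀ·(x' − x̄) = [-23]
z = y + H·x̄ = [-23] + [21] = [-2]

z = [-2]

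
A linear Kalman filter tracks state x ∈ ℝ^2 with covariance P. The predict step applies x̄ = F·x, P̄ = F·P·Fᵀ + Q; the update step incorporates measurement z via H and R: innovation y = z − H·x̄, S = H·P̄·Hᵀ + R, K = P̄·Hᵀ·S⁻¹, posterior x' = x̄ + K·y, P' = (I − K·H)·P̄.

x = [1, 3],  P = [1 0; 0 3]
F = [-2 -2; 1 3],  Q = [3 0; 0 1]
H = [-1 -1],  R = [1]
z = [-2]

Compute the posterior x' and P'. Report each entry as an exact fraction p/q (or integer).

x' = [-8, 10]
P' = [170/9 -19; -19 20]

x̄ = F·x = [-8, 10]
P̄ = F·P·Fᵀ + Q = [19 -20; -20 29]
y = z − H·x̄ = [0]
S = H·P̄·Hᵀ + R = [9]
K = P̄·Hᵀ·S⁻¹ = [1/9; -1]
x' = x̄ + K·y = [-8, 10]
P' = (I − K·H)·P̄ = [170/9 -19; -19 20]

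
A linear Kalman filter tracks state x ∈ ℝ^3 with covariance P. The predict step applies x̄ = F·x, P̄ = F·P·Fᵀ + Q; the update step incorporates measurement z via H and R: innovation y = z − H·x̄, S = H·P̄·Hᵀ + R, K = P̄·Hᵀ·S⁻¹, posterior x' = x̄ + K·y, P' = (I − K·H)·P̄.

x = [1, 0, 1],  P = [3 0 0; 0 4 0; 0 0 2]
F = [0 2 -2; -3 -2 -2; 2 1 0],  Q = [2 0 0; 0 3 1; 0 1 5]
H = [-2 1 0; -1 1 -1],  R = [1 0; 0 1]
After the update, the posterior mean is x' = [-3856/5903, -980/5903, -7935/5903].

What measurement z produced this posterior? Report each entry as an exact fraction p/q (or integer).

z = [1, 2]

x̄ = F·x = [-2, -5, 2]
P̄ = F·P·Fᵀ + Q = [26 -8 8; -8 54 -25; 8 -25 21]
S = H·P̄·Hᵀ + R = [191 171; 171 184]
K = P̄·Hᵀ·S⁻¹ = [-3858/5903 2238/5903; -1997/5903 4647/5903; 1690/5903 -3303/5903]
x' − x̄ = [7950/5903, 28535/5903, -19741/5903] = K·y
y = (KᵀK)⁻¹·Kᵀ·(x' − x̄) = [2, 7]
z = y + H·x̄ = [2, 7] + [-1, -5] = [1, 2]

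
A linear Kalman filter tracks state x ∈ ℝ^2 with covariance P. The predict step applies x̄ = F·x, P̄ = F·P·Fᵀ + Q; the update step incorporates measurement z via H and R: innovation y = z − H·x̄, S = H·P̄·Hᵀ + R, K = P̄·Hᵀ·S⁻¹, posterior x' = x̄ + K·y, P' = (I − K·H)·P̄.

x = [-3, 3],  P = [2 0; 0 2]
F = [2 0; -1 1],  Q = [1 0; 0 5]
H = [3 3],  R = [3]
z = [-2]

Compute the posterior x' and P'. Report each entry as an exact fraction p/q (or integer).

x̄ = F·x = [-6, 6]
P̄ = F·P·Fᵀ + Q = [9 -4; -4 9]
y = z − H·x̄ = [-2]
S = H·P̄·Hᵀ + R = [93]
K = P̄·Hᵀ·S⁻¹ = [5/31; 5/31]
x' = x̄ + K·y = [-196/31, 176/31]
P' = (I − K·H)·P̄ = [204/31 -199/31; -199/31 204/31]

x' = [-196/31, 176/31]
P' = [204/31 -199/31; -199/31 204/31]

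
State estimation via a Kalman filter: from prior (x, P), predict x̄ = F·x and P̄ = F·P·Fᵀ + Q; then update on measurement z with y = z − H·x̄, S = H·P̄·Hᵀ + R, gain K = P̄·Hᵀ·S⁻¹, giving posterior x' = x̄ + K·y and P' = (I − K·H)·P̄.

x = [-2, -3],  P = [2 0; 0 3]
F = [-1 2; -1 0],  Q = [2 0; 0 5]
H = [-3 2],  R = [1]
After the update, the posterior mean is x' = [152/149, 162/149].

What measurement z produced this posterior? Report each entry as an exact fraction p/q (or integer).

z = [-1]

x̄ = F·x = [-4, 2]
P̄ = F·P·Fᵀ + Q = [16 2; 2 7]
S = H·P̄·Hᵀ + R = [149]
K = P̄·Hᵀ·S⁻¹ = [-44/149; 8/149]
x' − x̄ = [748/149, -136/149] = K·y
y = (KᵀK)⁻¹·Kᵀ·(x' − x̄) = [-17]
z = y + H·x̄ = [-17] + [16] = [-1]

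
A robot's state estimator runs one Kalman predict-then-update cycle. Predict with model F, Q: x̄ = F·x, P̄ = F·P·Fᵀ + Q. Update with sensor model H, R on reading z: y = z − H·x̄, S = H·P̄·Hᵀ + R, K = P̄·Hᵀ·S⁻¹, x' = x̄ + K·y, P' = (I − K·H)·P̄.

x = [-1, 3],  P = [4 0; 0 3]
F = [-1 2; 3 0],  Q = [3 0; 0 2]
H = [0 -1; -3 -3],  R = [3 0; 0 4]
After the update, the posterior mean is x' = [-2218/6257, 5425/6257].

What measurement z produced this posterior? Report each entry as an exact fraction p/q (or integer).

x̄ = F·x = [7, -3]
P̄ = F·P·Fᵀ + Q = [19 -12; -12 38]
S = H·P̄·Hᵀ + R = [41 78; 78 301]
K = P̄·Hᵀ·S⁻¹ = [5250/6257 -1797/6257; -5354/6257 -234/6257]
x' − x̄ = [-46017/6257, 24196/6257] = K·y
y = (KᵀK)⁻¹·Kᵀ·(x' − x̄) = [-5, 11]
z = y + H·x̄ = [-5, 11] + [3, -12] = [-2, -1]

z = [-2, -1]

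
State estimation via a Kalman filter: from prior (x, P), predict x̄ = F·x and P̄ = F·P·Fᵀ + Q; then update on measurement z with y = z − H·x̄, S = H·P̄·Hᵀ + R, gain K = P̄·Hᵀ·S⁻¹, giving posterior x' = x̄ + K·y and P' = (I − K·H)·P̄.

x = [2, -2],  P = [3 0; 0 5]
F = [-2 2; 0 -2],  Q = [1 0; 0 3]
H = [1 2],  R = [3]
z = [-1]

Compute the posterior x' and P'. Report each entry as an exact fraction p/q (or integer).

x' = [-377/48, 83/24]
P' = [1535/48 -389/24; -389/24 107/12]

x̄ = F·x = [-8, 4]
P̄ = F·P·Fᵀ + Q = [33 -20; -20 23]
y = z − H·x̄ = [-1]
S = H·P̄·Hᵀ + R = [48]
K = P̄·Hᵀ·S⁻¹ = [-7/48; 13/24]
x' = x̄ + K·y = [-377/48, 83/24]
P' = (I − K·H)·P̄ = [1535/48 -389/24; -389/24 107/12]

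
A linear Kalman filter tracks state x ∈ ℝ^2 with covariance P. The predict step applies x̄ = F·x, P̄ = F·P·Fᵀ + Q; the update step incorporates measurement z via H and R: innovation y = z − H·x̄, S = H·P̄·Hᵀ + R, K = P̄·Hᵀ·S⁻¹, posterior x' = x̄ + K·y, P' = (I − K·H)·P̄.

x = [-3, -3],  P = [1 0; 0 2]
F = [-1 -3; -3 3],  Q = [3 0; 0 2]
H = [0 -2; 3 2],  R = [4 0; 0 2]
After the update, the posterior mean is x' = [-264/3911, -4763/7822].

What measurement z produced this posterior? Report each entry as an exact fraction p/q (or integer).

z = [1, -2]

x̄ = F·x = [12, 0]
P̄ = F·P·Fᵀ + Q = [22 -15; -15 29]
S = H·P̄·Hᵀ + R = [120 -26; -26 136]
K = P̄·Hᵀ·S⁻¹ = [1254/3911 1275/3911; -3775/7822 13/3911]
x' − x̄ = [-47196/3911, -4763/7822] = K·y
y = (KᵀK)⁻¹·Kᵀ·(x' − x̄) = [1, -38]
z = y + H·x̄ = [1, -38] + [0, 36] = [1, -2]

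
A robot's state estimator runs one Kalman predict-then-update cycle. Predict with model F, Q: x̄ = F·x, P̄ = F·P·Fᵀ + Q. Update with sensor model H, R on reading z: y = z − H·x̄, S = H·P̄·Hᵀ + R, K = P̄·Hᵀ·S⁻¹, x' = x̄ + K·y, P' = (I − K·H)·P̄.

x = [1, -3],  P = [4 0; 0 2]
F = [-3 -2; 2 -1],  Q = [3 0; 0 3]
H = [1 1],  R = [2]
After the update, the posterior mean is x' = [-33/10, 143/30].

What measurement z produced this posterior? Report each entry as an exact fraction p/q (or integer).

z = [1]

x̄ = F·x = [3, 5]
P̄ = F·P·Fᵀ + Q = [47 -20; -20 21]
S = H·P̄·Hᵀ + R = [30]
K = P̄·Hᵀ·S⁻¹ = [9/10; 1/30]
x' − x̄ = [-63/10, -7/30] = K·y
y = (KᵀK)⁻¹·Kᵀ·(x' − x̄) = [-7]
z = y + H·x̄ = [-7] + [8] = [1]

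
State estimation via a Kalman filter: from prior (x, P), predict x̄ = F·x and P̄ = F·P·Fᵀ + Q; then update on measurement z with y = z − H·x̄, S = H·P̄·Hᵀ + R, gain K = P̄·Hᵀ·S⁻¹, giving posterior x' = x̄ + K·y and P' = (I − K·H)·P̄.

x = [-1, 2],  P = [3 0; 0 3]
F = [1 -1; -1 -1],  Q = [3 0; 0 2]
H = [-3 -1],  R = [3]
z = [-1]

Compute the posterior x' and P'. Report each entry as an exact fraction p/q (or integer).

x' = [21/92, -1/23]
P' = [99/92 -54/23; -54/23 168/23]

x̄ = F·x = [-3, -1]
P̄ = F·P·Fᵀ + Q = [9 0; 0 8]
y = z − H·x̄ = [-11]
S = H·P̄·Hᵀ + R = [92]
K = P̄·Hᵀ·S⁻¹ = [-27/92; -2/23]
x' = x̄ + K·y = [21/92, -1/23]
P' = (I − K·H)·P̄ = [99/92 -54/23; -54/23 168/23]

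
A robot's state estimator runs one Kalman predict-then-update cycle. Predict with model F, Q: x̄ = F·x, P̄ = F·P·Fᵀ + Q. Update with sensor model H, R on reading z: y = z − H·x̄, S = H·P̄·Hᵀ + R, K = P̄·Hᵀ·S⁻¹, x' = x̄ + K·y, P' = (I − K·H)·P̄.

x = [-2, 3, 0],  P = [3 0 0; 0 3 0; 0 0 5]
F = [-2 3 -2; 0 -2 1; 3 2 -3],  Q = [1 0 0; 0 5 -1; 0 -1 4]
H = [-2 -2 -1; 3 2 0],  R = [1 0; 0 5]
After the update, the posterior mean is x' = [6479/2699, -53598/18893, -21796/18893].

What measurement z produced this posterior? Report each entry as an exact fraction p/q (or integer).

x̄ = F·x = [13, -6, 0]
P̄ = F·P·Fᵀ + Q = [60 -28 30; -28 22 -28; 30 -28 88]
S = H·P̄·Hᵀ + R = [201 -202; -202 297]
K = P̄·Hᵀ·S⁻¹ = [-410/2699 848/2699; 3800/18893 40/18893; -20456/18893 -11750/18893]
x' − x̄ = [-28608/2699, 59760/18893, -21796/18893] = K·y
y = (KᵀK)⁻¹·Kᵀ·(x' − x̄) = [16, -26]
z = y + H·x̄ = [16, -26] + [-14, 27] = [2, 1]

z = [2, 1]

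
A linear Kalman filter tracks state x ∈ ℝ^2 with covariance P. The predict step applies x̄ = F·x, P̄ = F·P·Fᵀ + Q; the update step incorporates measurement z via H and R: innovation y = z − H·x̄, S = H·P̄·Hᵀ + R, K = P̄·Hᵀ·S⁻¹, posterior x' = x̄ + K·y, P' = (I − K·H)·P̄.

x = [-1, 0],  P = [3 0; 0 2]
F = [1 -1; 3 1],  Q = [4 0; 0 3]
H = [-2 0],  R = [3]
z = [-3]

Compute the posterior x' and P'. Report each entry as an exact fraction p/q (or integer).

x' = [17/13, -47/39]
P' = [9/13 7/13; 7/13 1052/39]

x̄ = F·x = [-1, -3]
P̄ = F·P·Fᵀ + Q = [9 7; 7 32]
y = z − H·x̄ = [-5]
S = H·P̄·Hᵀ + R = [39]
K = P̄·Hᵀ·S⁻¹ = [-6/13; -14/39]
x' = x̄ + K·y = [17/13, -47/39]
P' = (I − K·H)·P̄ = [9/13 7/13; 7/13 1052/39]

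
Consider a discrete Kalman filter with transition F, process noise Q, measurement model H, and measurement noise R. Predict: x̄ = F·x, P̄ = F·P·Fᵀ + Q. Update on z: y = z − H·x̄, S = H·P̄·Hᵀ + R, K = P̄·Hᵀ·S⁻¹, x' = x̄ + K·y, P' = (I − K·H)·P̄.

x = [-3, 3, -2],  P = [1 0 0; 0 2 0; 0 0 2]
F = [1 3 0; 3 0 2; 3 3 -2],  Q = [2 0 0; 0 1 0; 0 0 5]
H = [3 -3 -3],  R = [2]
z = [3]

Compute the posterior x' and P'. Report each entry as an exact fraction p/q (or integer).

x' = [2172/299, -1871/299, 3716/299]
P' = [6198/299 465/299 5739/299; 465/299 3078/299 -2581/299; 5739/299 -2581/299 8360/299]

x̄ = F·x = [6, -13, 4]
P̄ = F·P·Fᵀ + Q = [21 3 21; 3 18 1; 21 1 40]
y = z − H·x̄ = [-42]
S = H·P̄·Hᵀ + R = [299]
K = P̄·Hᵀ·S⁻¹ = [-9/299; -48/299; -60/299]
x' = x̄ + K·y = [2172/299, -1871/299, 3716/299]
P' = (I − K·H)·P̄ = [6198/299 465/299 5739/299; 465/299 3078/299 -2581/299; 5739/299 -2581/299 8360/299]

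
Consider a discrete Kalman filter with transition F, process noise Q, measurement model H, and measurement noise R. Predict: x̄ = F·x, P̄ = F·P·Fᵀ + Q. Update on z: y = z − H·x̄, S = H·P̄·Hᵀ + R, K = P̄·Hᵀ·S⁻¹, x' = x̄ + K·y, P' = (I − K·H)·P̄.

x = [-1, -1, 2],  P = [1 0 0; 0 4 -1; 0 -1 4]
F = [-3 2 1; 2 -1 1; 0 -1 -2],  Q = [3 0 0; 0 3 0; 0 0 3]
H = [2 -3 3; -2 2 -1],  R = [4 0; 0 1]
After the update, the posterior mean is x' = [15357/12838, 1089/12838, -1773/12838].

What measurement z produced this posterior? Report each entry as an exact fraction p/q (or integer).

z = [2, -2]

x̄ = F·x = [3, 1, -3]
P̄ = F·P·Fᵀ + Q = [28 -11 -11; -11 17 -5; -11 -5 19]
S = H·P̄·Hᵀ + R = [530 -338; -338 264]
K = P̄·Hᵀ·S⁻¹ = [-3931/12838 -8291/12838; -1307/12838 1293/12838; 5417/12838 6595/12838]
x' − x̄ = [-23157/12838, -11749/12838, 36741/12838] = K·y
y = (KᵀK)⁻¹·Kᵀ·(x' − x̄) = [8, -1]
z = y + H·x̄ = [8, -1] + [-6, -1] = [2, -2]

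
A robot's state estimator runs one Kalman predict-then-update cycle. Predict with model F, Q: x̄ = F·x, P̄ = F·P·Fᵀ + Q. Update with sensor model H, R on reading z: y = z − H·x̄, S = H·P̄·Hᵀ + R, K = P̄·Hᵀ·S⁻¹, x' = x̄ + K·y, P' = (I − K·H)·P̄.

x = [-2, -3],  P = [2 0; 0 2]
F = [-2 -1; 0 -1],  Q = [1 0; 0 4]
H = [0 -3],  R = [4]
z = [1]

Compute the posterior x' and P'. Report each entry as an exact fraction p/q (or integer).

x̄ = F·x = [7, 3]
P̄ = F·P·Fᵀ + Q = [11 2; 2 6]
y = z − H·x̄ = [10]
S = H·P̄·Hᵀ + R = [58]
K = P̄·Hᵀ·S⁻¹ = [-3/29; -9/29]
x' = x̄ + K·y = [173/29, -3/29]
P' = (I − K·H)·P̄ = [301/29 4/29; 4/29 12/29]

x' = [173/29, -3/29]
P' = [301/29 4/29; 4/29 12/29]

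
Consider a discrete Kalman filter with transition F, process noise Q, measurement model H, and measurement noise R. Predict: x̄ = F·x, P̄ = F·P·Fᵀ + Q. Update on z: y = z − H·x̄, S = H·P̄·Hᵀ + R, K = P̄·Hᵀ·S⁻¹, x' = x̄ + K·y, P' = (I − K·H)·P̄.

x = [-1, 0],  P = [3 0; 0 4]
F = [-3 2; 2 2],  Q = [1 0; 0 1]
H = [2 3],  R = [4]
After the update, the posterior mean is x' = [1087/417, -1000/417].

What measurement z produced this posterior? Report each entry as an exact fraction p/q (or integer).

x̄ = F·x = [3, -2]
P̄ = F·P·Fᵀ + Q = [44 -2; -2 29]
S = H·P̄·Hᵀ + R = [417]
K = P̄·Hᵀ·S⁻¹ = [82/417; 83/417]
x' − x̄ = [-164/417, -166/417] = K·y
y = (KᵀK)⁻¹·Kᵀ·(x' − x̄) = [-2]
z = y + H·x̄ = [-2] + [0] = [-2]

z = [-2]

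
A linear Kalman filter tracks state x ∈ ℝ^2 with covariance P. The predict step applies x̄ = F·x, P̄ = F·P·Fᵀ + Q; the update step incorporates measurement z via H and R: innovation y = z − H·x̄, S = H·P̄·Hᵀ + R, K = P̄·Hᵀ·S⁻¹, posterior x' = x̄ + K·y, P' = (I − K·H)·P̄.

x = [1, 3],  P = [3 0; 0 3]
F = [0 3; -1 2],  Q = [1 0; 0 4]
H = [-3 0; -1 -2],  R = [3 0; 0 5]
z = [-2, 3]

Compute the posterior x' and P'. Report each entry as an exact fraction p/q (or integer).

x̄ = F·x = [9, 5]
P̄ = F·P·Fᵀ + Q = [28 18; 18 19]
y = z − H·x̄ = [25, 22]
S = H·P̄·Hᵀ + R = [255 192; 192 181]
K = P̄·Hᵀ·S⁻¹ = [-972/3097 -64/3097; 2/19 -8/19]
x' = x̄ + K·y = [2165/3097, -31/19]
P' = (I − K·H)·P̄ = [972/3097 -2/19; -2/19 21/19]

x' = [2165/3097, -31/19]
P' = [972/3097 -2/19; -2/19 21/19]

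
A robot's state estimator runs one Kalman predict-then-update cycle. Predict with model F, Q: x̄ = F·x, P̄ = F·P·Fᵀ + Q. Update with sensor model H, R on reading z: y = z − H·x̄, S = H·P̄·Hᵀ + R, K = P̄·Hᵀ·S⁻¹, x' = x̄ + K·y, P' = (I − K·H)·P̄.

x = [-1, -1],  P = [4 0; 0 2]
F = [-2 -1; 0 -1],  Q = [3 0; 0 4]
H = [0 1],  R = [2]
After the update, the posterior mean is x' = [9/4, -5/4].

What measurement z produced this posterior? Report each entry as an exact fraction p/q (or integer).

x̄ = F·x = [3, 1]
P̄ = F·P·Fᵀ + Q = [21 2; 2 6]
S = H·P̄·Hᵀ + R = [8]
K = P̄·Hᵀ·S⁻¹ = [1/4; 3/4]
x' − x̄ = [-3/4, -9/4] = K·y
y = (KᵀK)⁻¹·Kᵀ·(x' − x̄) = [-3]
z = y + H·x̄ = [-3] + [1] = [-2]

z = [-2]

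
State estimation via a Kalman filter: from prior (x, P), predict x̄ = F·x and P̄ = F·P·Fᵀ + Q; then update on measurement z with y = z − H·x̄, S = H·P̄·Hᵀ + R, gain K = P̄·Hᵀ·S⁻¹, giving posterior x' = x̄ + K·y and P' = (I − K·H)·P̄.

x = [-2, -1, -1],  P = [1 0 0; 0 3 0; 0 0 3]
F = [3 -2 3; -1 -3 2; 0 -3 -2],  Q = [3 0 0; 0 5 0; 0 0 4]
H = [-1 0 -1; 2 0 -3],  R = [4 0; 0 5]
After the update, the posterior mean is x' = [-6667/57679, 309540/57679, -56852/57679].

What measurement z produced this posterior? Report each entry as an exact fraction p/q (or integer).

x̄ = F·x = [-7, 3, 5]
P̄ = F·P·Fᵀ + Q = [51 33 0; 33 45 15; 0 15 43]
S = H·P̄·Hᵀ + R = [98 27; 27 596]
K = P̄·Hᵀ·S⁻¹ = [-33150/57679 11373/57679; -29175/57679 3354/57679; -22145/57679 -11481/57679]
x' − x̄ = [397086/57679, 136503/57679, -345247/57679] = K·y
y = (KᵀK)⁻¹·Kᵀ·(x' − x̄) = [-1, 32]
z = y + H·x̄ = [-1, 32] + [2, -29] = [1, 3]

z = [1, 3]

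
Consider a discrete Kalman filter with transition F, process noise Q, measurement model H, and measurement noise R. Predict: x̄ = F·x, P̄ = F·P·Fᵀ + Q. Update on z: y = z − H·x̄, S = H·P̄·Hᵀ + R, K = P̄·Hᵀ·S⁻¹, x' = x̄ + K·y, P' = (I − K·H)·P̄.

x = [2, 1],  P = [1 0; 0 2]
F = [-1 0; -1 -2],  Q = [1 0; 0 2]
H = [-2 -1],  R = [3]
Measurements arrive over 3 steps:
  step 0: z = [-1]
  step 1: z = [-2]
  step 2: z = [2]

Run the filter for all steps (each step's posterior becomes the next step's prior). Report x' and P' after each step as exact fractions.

step 0: x' = [-7/26, 1/2], P' = [27/26 -3/2; -3/2 9/2]
step 1: x' = [83/159, 95/159], P' = [856/477 -1547/477; -1547/477 3961/477]
step 2: x' = [-4517/9277, -10609/9277], P' = [25541/9277 -49798/9277; -49798/9277 120566/9277]

step 0: x̄ = F·x = [-2, -4]
step 0: P̄ = F·P·Fᵀ + Q = [2 1; 1 11]
step 0: y = z − H·x̄ = [-9]
step 0: S = H·P̄·Hᵀ + R = [26]
step 0: K = P̄·Hᵀ·S⁻¹ = [-5/26; -1/2]
step 0: x' = x̄ + K·y = [-7/26, 1/2]
step 0: P' = (I − K·H)·P̄ = [27/26 -3/2; -3/2 9/2]
step 1: x̄ = F·x = [7/26, -19/26]
step 1: P̄ = F·P·Fᵀ + Q = [53/26 -51/26; -51/26 391/26]
step 1: y = z − H·x̄ = [-57/26]
step 1: S = H·P̄·Hᵀ + R = [477/26]
step 1: K = P̄·Hᵀ·S⁻¹ = [-55/477; -289/477]
step 1: x' = x̄ + K·y = [83/159, 95/159]
step 1: P' = (I − K·H)·P̄ = [856/477 -1547/477; -1547/477 3961/477]
step 2: x̄ = F·x = [-83/159, -91/53]
step 2: P̄ = F·P·Fᵀ + Q = [1333/477 -746/159; -746/159 1274/53]
step 2: y = z − H·x̄ = [-121/159]
step 2: S = H·P̄·Hᵀ + R = [9277/477]
step 2: K = P̄·Hᵀ·S⁻¹ = [-428/9277; -6990/9277]
step 2: x' = x̄ + K·y = [-4517/9277, -10609/9277]
step 2: P' = (I − K·H)·P̄ = [25541/9277 -49798/9277; -49798/9277 120566/9277]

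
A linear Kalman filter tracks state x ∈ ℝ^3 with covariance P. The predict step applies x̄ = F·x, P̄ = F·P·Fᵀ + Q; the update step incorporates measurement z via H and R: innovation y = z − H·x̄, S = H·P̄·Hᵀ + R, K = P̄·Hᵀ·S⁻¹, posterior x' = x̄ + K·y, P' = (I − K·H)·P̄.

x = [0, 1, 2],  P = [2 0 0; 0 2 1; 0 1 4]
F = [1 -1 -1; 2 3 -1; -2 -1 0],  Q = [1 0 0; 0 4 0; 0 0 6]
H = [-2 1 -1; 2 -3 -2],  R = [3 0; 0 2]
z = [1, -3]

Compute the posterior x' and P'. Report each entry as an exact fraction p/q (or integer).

x' = [-21249/11861, -12503/11861, 14972/11861]
P' = [82897/11861 97128/11861 -63176/11861; 97128/11861 120158/11861 -81106/11861; -63176/11861 -81106/11861 60915/11861]

x̄ = F·x = [-3, 1, -1]
P̄ = F·P·Fᵀ + Q = [11 0 -1; 0 28 -13; -1 -13 16]
y = z − H·x̄ = [-7, 4]
S = H·P̄·Hᵀ + R = [113 -111; -111 214]
K = P̄·Hᵀ·S⁻¹ = [-1830/11861 381/11861; 2336/11861 -2003/11861; -5223/11861 -2432/11861]
x' = x̄ + K·y = [-21249/11861, -12503/11861, 14972/11861]
P' = (I − K·H)·P̄ = [82897/11861 97128/11861 -63176/11861; 97128/11861 120158/11861 -81106/11861; -63176/11861 -81106/11861 60915/11861]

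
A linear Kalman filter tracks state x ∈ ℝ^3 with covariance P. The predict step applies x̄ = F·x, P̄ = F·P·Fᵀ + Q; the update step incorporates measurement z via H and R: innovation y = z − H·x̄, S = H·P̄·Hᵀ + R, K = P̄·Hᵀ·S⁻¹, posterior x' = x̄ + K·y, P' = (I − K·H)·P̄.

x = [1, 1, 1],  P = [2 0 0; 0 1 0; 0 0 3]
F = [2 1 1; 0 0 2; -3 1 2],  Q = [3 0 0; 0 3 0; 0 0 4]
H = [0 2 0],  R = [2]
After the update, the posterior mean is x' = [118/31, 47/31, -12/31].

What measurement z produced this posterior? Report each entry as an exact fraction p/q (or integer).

z = [3]

x̄ = F·x = [4, 2, 0]
P̄ = F·P·Fᵀ + Q = [15 6 -5; 6 15 12; -5 12 35]
S = H·P̄·Hᵀ + R = [62]
K = P̄·Hᵀ·S⁻¹ = [6/31; 15/31; 12/31]
x' − x̄ = [-6/31, -15/31, -12/31] = K·y
y = (KᵀK)⁻¹·Kᵀ·(x' − x̄) = [-1]
z = y + H·x̄ = [-1] + [4] = [3]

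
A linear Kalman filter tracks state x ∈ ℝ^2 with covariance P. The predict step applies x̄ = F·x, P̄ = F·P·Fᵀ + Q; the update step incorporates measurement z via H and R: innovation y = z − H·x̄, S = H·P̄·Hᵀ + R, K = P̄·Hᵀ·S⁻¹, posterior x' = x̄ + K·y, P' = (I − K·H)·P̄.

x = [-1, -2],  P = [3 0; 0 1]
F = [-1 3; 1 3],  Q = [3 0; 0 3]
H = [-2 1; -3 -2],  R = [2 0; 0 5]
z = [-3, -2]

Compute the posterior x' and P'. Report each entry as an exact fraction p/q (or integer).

x' = [10843/10060, -4661/5030]
P' = [2607/10060 -159/5030; -159/5030 1833/2515]

x̄ = F·x = [-5, -7]
P̄ = F·P·Fᵀ + Q = [15 6; 6 15]
y = z − H·x̄ = [-6, -31]
S = H·P̄·Hᵀ + R = [53 66; 66 272]
K = P̄·Hᵀ·S⁻¹ = [-1383/5030 -1437/10060; 996/2515 -1371/5030]
x' = x̄ + K·y = [10843/10060, -4661/5030]
P' = (I − K·H)·P̄ = [2607/10060 -159/5030; -159/5030 1833/2515]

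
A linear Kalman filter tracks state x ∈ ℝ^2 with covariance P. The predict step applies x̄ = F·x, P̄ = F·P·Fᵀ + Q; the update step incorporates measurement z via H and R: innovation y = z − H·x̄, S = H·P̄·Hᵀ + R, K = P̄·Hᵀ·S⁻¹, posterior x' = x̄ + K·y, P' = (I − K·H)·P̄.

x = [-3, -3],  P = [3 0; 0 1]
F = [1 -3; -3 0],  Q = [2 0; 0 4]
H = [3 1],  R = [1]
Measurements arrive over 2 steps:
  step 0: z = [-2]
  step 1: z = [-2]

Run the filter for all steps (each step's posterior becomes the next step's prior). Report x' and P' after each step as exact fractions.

step 0: x' = [-333/104, 205/26], P' = [367/104 -267/26; -267/26 401/13]
step 1: x' = [-16527/11920, 5083/2384], P' = [107237/131120 -54657/26224; -54657/26224 161129/26224]

step 0: x̄ = F·x = [6, 9]
step 0: P̄ = F·P·Fᵀ + Q = [14 -9; -9 31]
step 0: y = z − H·x̄ = [-29]
step 0: S = H·P̄·Hᵀ + R = [104]
step 0: K = P̄·Hᵀ·S⁻¹ = [33/104; 1/26]
step 0: x' = x̄ + K·y = [-333/104, 205/26]
step 0: P' = (I − K·H)·P̄ = [367/104 -267/26; -267/26 401/13]
step 1: x̄ = F·x = [-2793/104, 999/104]
step 1: P̄ = F·P·Fᵀ + Q = [35855/104 -10713/104; -10713/104 3719/104]
step 1: y = z − H·x̄ = [1793/26]
step 1: S = H·P̄·Hᵀ + R = [32780/13]
step 1: K = P̄·Hᵀ·S⁻¹ = [24213/65560; -1421/13112]
step 1: x' = x̄ + K·y = [-16527/11920, 5083/2384]
step 1: P' = (I − K·H)·P̄ = [107237/131120 -54657/26224; -54657/26224 161129/26224]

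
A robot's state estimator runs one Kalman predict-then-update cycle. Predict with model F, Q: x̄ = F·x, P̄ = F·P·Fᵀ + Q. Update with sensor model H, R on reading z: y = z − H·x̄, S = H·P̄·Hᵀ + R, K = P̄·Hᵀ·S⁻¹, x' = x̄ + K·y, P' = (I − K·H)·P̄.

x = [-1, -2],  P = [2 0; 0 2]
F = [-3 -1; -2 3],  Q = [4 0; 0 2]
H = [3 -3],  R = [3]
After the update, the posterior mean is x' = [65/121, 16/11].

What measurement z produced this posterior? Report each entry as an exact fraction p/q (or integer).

x̄ = F·x = [5, -4]
P̄ = F·P·Fᵀ + Q = [24 6; 6 28]
S = H·P̄·Hᵀ + R = [363]
K = P̄·Hᵀ·S⁻¹ = [18/121; -2/11]
x' − x̄ = [-540/121, 60/11] = K·y
y = (KᵀK)⁻¹·Kᵀ·(x' − x̄) = [-30]
z = y + H·x̄ = [-30] + [27] = [-3]

z = [-3]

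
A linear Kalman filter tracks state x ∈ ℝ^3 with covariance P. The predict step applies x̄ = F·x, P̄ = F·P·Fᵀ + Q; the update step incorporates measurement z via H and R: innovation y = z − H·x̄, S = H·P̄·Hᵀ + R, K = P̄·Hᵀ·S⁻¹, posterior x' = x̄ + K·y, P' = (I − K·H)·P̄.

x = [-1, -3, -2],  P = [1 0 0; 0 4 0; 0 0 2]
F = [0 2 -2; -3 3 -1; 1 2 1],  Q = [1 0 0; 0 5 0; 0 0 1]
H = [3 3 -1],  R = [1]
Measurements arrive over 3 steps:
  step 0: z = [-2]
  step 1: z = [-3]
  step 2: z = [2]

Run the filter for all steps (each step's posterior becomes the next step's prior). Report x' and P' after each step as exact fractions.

step 0: x' = [-345/344, -2581/1032, -8777/1032], P' = [1397/344 -1197/344 551/344; -1197/344 4823/1032 3475/1032; 551/344 3475/1032 15311/1032]
step 1: x' = [13332863/3183839, -29644066/3183839, -39449755/3183839], P' = [26146463/3183839 -42982499/3183839 -50887852/3183839; -42982499/3183839 73635448/3183839 91311956/3183839; -50887852/3183839 91311956/3183839 121375214/3183839]
step 2: x' = [1765444428/289476511, -3210404548/289476511, -4905672656/289476511], P' = [76694236097/4631624176 -65834121915/2315812088 -20614392951/578953022; -65834121915/2315812088 57684519457/1157906044 18455496979/289476511; -20614392951/578953022 18455496979/289476511 24375178268/289476511]

step 0: x̄ = F·x = [-2, -4, -9]
step 0: P̄ = F·P·Fᵀ + Q = [25 28 12; 28 52 19; 12 19 20]
step 0: y = z − H·x̄ = [7]
step 0: S = H·P̄·Hᵀ + R = [1032]
step 0: K = P̄·Hᵀ·S⁻¹ = [49/344; 221/1032; 73/1032]
step 0: x' = x̄ + K·y = [-345/344, -2581/1032, -8777/1032]
step 0: P' = (I − K·H)·P̄ = [1397/344 -1197/344 551/344; -1197/344 4823/1032 3475/1032; 551/344 3475/1032 15311/1032]
step 1: x̄ = F·x = [1549/129, 4139/1032, -7487/516]
step 1: P̄ = F·P·Fᵀ + Q = [6721/129 7903/129 -3596/129; 7903/129 155303/1032 4345/516; -3596/129 4345/516 10667/258]
step 1: y = z − H·x̄ = [-67663/1032]
step 1: S = H·P̄·Hᵀ + R = [3183839/1032]
step 1: K = P̄·Hᵀ·S⁻¹ = [379744/3183839; 646891/3183839; -102902/3183839]
step 1: x' = x̄ + K·y = [13332863/3183839, -29644066/3183839, -39449755/3183839]
step 1: P' = (I − K·H)·P̄ = [26146463/3183839 -42982499/3183839 -50887852/3183839; -42982499/3183839 73635448/3183839 91311956/3183839; -50887852/3183839 91311956/3183839 121375214/3183839]
step 2: x̄ = F·x = [19611378/3183839, -89481032/3183839, -85405024/3183839]
step 2: P̄ = F·P·Fᵀ + Q = [52730839/3183839 -93364650/3183839 -115021842/3183839; -93364650/3183839 955817742/3183839 665808946/3183839; -115021842/3183839 665808946/3183839 536789432/3183839]
step 2: y = z − H·x̄ = [130571616/3183839]
step 2: S = H·P̄·Hᵀ + R = [4631624176/3183839]
step 2: K = P̄·Hᵀ·S⁻¹ = [-6879591/4631624176; 960775165/2315812088; 139446485/578953022]
step 2: x' = x̄ + K·y = [1765444428/289476511, -3210404548/289476511, -4905672656/289476511]
step 2: P' = (I − K·H)·P̄ = [76694236097/4631624176 -65834121915/2315812088 -20614392951/578953022; -65834121915/2315812088 57684519457/1157906044 18455496979/289476511; -20614392951/578953022 18455496979/289476511 24375178268/289476511]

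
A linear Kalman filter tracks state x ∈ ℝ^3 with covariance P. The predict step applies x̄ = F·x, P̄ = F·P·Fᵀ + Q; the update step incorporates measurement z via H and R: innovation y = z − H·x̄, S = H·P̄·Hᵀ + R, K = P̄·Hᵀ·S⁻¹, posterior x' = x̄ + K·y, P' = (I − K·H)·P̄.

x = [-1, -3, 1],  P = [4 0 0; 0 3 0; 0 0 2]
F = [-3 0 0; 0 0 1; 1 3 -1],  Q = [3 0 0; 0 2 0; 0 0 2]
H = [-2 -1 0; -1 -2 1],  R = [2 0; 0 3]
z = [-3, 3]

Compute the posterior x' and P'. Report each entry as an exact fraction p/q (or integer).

x' = [7986/3853, -6041/3853, 3518/3853]
P' = [4872/3853 -5706/3853 -5829/3853; -5706/3853 10792/3853 14120/3853; -5829/3853 14120/3853 30436/3853]

x̄ = F·x = [3, 1, -11]
P̄ = F·P·Fᵀ + Q = [39 0 -12; 0 4 -2; -12 -2 35]
y = z − H·x̄ = [4, 19]
S = H·P̄·Hᵀ + R = [162 112; 112 125]
K = P̄·Hᵀ·S⁻¹ = [-2019/3853 237/3853; 310/3853 -586/3853; -1231/3853 2675/3853]
x' = x̄ + K·y = [7986/3853, -6041/3853, 3518/3853]
P' = (I − K·H)·P̄ = [4872/3853 -5706/3853 -5829/3853; -5706/3853 10792/3853 14120/3853; -5829/3853 14120/3853 30436/3853]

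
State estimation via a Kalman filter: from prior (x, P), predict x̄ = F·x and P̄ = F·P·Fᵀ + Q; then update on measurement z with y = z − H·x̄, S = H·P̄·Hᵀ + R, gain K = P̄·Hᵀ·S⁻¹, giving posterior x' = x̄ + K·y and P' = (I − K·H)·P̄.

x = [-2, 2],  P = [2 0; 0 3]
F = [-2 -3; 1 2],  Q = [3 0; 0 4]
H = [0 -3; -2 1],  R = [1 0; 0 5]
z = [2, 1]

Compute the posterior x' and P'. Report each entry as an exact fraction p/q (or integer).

x̄ = F·x = [-2, 2]
P̄ = F·P·Fᵀ + Q = [38 -22; -22 18]
y = z − H·x̄ = [8, -5]
S = H·P̄·Hᵀ + R = [163 -186; -186 263]
K = P̄·Hᵀ·S⁻¹ = [-870/8273 -3698/8273; -2670/8273 62/8273]
x' = x̄ + K·y = [-5016/8273, -5124/8273]
P' = (I − K·H)·P̄ = [9390/8273 290/8273; 290/8273 890/8273]

x' = [-5016/8273, -5124/8273]
P' = [9390/8273 290/8273; 290/8273 890/8273]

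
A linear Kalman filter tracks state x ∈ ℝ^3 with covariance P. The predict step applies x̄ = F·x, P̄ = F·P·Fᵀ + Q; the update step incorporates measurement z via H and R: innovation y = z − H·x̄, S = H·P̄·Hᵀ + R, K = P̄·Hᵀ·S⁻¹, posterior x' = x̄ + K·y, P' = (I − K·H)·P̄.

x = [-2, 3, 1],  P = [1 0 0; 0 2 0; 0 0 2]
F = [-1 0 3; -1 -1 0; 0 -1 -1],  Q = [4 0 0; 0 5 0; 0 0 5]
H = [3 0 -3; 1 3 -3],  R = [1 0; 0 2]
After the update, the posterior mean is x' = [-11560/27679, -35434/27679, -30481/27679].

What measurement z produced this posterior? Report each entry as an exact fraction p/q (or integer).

z = [2, -1]

x̄ = F·x = [5, -1, -4]
P̄ = F·P·Fᵀ + Q = [23 1 -6; 1 8 2; -6 2 9]
S = H·P̄·Hᵀ + R = [397 213; 213 184]
K = P̄·Hᵀ·S⁻¹ = [6636/27679 -1063/27679; -4599/27679 8182/27679; -2529/27679 -1134/27679]
x' − x̄ = [-149955/27679, -7755/27679, 80235/27679] = K·y
y = (KᵀK)⁻¹·Kᵀ·(x' − x̄) = [-25, -15]
z = y + H·x̄ = [-25, -15] + [27, 14] = [2, -1]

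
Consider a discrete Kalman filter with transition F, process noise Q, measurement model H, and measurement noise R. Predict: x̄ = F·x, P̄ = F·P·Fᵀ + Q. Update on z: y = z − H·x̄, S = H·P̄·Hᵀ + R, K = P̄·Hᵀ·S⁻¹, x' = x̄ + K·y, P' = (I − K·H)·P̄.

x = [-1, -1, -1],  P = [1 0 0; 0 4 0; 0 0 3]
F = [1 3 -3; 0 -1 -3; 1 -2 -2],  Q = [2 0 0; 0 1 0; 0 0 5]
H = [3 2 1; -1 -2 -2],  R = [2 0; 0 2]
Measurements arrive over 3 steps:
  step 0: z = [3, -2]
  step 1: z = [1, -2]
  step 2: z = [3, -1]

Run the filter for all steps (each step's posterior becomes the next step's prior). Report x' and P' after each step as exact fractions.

step 0: x̄ = F·x = [-1, 4, 3]
step 0: P̄ = F·P·Fᵀ + Q = [66 15 -5; 15 32 26; -5 26 34]
step 0: y = z − H·x̄ = [-5, 11]
step 0: S = H·P̄·Hᵀ + R = [1012 -635; -635 580]
step 0: K = P̄·Hᵀ·S⁻¹ = [4982/12249 18191/61245; -977/36747 -46847/183735; -2123/12249 -4753/12249]
step 0: x' = x̄ + K·y = [14306/61245, 244048/183735, -4921/12249]
step 0: P' = (I − K·H)·P̄ = [17222/20415 -61154/61245 1142/4083; -61154/61245 402038/183735 -17564/12249; 1142/4083 -17564/12249 6868/4083]
step 1: x̄ = F·x = [110723/20415, -22603/183735, -297548/183735]
step 1: P̄ = F·P·Fᵀ + Q = [379834/6805 353942/20415 -93698/20415; 353942/20415 1786553/183735 580048/183735; -93698/20415 580048/183735 2338673/183735]
step 1: y = z − H·x̄ = [-2463032/183735, -751/12249]
step 1: S = H·P̄·Hᵀ + R = [137638253/183735 -4376750/12249; -4376750/12249 914068/4083]
step 1: K = P̄·Hᵀ·S⁻¹ = [696749247/1838783972 888394491/3677567944; 14982878/459695993 -64584079/459695993; -391893323/1838783972 -1697489459/3677567944]
step 1: x' = x̄ + K·y = [1210890971/3677567944, -253442604/459695993, 4655404917/3677567944]
step 1: P' = (I − K·H)·P̄ = [1121032811/1838783972 -241221572/459695993 -39827363/1838783972; -241221572/459695993 568435607/459695993 -383240742/459695993; -39827363/1838783972 -383240742/459695993 2401621379/1838783972]
step 2: x̄ = F·x = [-4709486569/919391986, -11938673919/3677567944, -4044837199/3677567944]
step 2: P̄ = F·P·Fᵀ + Q = [17229963723/459695993 6268877828/459695993 280639261/459695993; 6268877828/459695993 16529341003/1838783972 7777877763/1838783972; 280639261/459695993 7777877763/1838783972 20771558759/1838783972]
step 2: y = z − H·x̄ = [95468727697/3677567944, -219687647/14828903]
step 2: S = H·P̄·Hᵀ + R = [1049598173803/1838783972 -4593139537/14828903; -4593139537/14828903 3135615463/14828903]
step 2: K = P̄·Hᵀ·S⁻¹ = [16985170100908/45527092848711 10675291096705/45527092848711; 1716985659029/45527092848711 -6113378096386/45527092848711; -1071113489655/5058565872079 -2326468411391/5058565872079]
step 2: x' = x̄ + K·y = [16523484767255/15175697616237, -8437158354355/30351395232474, 1096643925910/5058565872079]
step 2: P' = (I − K·H)·P̄ = [27228489182690/45527092848711 -23425591658204/45527092848711 -95993781094/5058565872079; -23425591658204/45527092848711 55884572367182/45527092848711 -4228710937966/5058565872079; -95993781094/5058565872079 -4228710937966/5058565872079 6603176239904/5058565872079]

step 0: x' = [14306/61245, 244048/183735, -4921/12249], P' = [17222/20415 -61154/61245 1142/4083; -61154/61245 402038/183735 -17564/12249; 1142/4083 -17564/12249 6868/4083]
step 1: x' = [1210890971/3677567944, -253442604/459695993, 4655404917/3677567944], P' = [1121032811/1838783972 -241221572/459695993 -39827363/1838783972; -241221572/459695993 568435607/459695993 -383240742/459695993; -39827363/1838783972 -383240742/459695993 2401621379/1838783972]
step 2: x' = [16523484767255/15175697616237, -8437158354355/30351395232474, 1096643925910/5058565872079], P' = [27228489182690/45527092848711 -23425591658204/45527092848711 -95993781094/5058565872079; -23425591658204/45527092848711 55884572367182/45527092848711 -4228710937966/5058565872079; -95993781094/5058565872079 -4228710937966/5058565872079 6603176239904/5058565872079]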